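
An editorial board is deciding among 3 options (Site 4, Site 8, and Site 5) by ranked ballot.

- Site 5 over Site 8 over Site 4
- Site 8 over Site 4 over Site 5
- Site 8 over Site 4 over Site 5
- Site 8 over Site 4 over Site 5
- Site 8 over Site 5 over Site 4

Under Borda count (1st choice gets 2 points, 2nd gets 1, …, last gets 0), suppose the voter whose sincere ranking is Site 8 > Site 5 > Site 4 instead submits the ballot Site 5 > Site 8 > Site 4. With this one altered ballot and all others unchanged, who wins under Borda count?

Site 8

Borda totals with the altered ballot: Site 4 3, Site 8 8, Site 5 4.
The winner is unchanged: still Site 8.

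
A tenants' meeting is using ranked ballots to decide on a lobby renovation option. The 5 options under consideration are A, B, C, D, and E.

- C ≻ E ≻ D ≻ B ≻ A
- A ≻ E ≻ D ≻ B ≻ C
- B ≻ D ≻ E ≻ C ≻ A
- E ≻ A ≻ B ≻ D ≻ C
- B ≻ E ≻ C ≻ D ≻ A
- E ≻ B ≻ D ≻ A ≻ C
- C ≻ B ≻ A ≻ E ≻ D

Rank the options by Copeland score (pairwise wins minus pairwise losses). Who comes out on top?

E

Pairwise results:
  A vs B: B wins 5–2.
  A vs C: C wins 4–3.
  A vs D: D wins 4–3.
  A vs E: E wins 5–2.
  B vs C: B wins 5–2.
  B vs D: B wins 5–2.
  B vs E: E wins 4–3.
  C vs D: D wins 4–3.
  C vs E: E wins 5–2.
  D vs E: E wins 6–1.
Copeland scores (wins − losses):
  A: 0 − 4 = -4
  B: 3 − 1 = 2
  C: 1 − 3 = -2
  D: 2 − 2 = 0
  E: 4 − 0 = 4
E has the best Copeland score.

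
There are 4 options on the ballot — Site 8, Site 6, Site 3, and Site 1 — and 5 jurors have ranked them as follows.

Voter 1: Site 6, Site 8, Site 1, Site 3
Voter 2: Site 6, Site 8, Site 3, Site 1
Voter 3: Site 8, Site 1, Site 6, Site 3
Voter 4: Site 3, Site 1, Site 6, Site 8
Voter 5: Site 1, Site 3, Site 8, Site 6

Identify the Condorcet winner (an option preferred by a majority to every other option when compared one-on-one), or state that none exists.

Head-to-head results (5 voters total):
Site 8 vs Site 6: Site 6 wins 3–2.
Site 8 vs Site 3: Site 8 wins 3–2.
Site 8 vs Site 1: Site 8 wins 3–2.
Site 6 vs Site 3: Site 6 wins 3–2.
Site 6 vs Site 1: Site 1 wins 3–2.
Site 3 vs Site 1: Site 1 wins 3–2.
No candidate beats all others: Site 8 beats Site 1 beats Site 6 beats Site 8, a majority cycle.

None — there is no Condorcet winner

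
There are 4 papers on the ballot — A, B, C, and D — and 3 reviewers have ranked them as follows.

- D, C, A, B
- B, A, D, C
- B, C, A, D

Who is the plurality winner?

First-place vote totals:
  A: 0
  B: 2
  C: 0
  D: 1
B has the most first-place votes.

B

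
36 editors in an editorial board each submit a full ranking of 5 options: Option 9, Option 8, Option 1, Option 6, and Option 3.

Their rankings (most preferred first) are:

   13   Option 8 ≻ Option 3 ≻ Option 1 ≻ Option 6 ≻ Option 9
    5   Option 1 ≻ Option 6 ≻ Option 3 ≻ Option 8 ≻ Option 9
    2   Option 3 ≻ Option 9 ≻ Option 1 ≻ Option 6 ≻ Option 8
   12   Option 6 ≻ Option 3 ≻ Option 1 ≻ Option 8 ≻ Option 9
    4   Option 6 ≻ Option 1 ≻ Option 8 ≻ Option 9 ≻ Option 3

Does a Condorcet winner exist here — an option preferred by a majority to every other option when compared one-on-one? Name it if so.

Head-to-head results (36 voters total):
Option 9 vs Option 8: Option 8 wins 34–2.
Option 9 vs Option 1: Option 1 wins 34–2.
Option 9 vs Option 6: Option 6 wins 34–2.
Option 9 vs Option 3: Option 3 wins 32–4.
Option 8 vs Option 1: Option 1 wins 23–13.
Option 8 vs Option 6: Option 6 wins 23–13.
Option 8 vs Option 3: Option 3 wins 19–17.
Option 1 vs Option 6: Option 1 wins 20–16.
Option 1 vs Option 3: Option 3 wins 27–9.
Option 6 vs Option 3: Option 6 wins 21–15.
No candidate beats all others: Option 1 beats Option 6 beats Option 3 beats Option 1, a majority cycle.

There is no Condorcet winner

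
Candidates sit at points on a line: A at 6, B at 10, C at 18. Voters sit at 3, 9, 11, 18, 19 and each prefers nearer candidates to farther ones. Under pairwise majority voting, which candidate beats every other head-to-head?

With single-peaked preferences on a line, the Condorcet winner is the candidate closest to the median voter.
The median voter (position 11) is closest to B at 10.
Check: B vs A — voters closer to B: 4 of 5.

B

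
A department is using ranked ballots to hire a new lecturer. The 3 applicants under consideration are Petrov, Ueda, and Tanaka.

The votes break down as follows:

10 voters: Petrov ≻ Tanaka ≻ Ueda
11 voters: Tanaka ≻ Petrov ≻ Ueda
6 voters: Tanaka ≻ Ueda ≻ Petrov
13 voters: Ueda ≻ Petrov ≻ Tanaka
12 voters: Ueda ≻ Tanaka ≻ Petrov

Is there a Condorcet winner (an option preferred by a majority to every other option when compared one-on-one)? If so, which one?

Tanaka

Head-to-head results (52 voters total):
Petrov vs Ueda: Ueda wins 31–21.
Petrov vs Tanaka: Tanaka wins 29–23.
Ueda vs Tanaka: Tanaka wins 27–25.
Tanaka beats each rival — Petrov (29–23), Ueda (27–25) — so Tanaka is the Condorcet winner.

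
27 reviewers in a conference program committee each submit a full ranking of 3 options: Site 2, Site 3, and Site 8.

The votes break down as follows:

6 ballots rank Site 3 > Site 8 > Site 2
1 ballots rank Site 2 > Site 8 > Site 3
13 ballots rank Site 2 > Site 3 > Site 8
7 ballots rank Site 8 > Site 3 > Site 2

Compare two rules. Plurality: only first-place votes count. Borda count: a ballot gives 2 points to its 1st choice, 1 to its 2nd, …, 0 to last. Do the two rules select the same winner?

Plurality first-place counts: Site 2 14, Site 3 6, Site 8 7 → Site 2.
Borda totals: Site 2 28, Site 3 32, Site 8 21 → Site 3.
The two rules disagree: plurality picks Site 2, Borda picks Site 3.

No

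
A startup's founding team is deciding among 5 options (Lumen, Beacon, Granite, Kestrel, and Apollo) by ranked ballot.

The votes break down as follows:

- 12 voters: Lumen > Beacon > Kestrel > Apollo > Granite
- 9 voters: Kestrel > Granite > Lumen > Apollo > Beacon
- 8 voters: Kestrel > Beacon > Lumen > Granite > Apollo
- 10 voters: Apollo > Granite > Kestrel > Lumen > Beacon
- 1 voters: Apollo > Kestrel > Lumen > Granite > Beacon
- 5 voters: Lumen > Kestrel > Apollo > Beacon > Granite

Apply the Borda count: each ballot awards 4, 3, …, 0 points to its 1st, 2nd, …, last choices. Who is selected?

Borda scores:
  Lumen: 12·4 + 9·2 + 8·2 + 10·1 + 2 + 5·4 = 114
  Beacon: 12·3 + 9·0 + 8·3 + 10·0 + 0 + 5·1 = 65
  Granite: 12·0 + 9·3 + 8·1 + 10·3 + 1 + 5·0 = 66
  Kestrel: 12·2 + 9·4 + 8·4 + 10·2 + 3 + 5·3 = 130
  Apollo: 12·1 + 9·1 + 8·0 + 10·4 + 4 + 5·2 = 75
Kestrel has the highest total.

Kestrel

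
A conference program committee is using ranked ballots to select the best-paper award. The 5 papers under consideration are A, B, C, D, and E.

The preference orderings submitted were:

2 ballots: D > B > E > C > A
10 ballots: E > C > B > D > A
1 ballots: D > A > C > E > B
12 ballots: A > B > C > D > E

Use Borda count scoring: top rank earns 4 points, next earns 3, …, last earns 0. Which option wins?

Borda scores:
  A: 2·0 + 10·0 + 3 + 12·4 = 51
  B: 2·3 + 10·2 + 0 + 12·3 = 62
  C: 2·1 + 10·3 + 2 + 12·2 = 58
  D: 2·4 + 10·1 + 4 + 12·1 = 34
  E: 2·2 + 10·4 + 1 + 12·0 = 45
B has the highest total.

B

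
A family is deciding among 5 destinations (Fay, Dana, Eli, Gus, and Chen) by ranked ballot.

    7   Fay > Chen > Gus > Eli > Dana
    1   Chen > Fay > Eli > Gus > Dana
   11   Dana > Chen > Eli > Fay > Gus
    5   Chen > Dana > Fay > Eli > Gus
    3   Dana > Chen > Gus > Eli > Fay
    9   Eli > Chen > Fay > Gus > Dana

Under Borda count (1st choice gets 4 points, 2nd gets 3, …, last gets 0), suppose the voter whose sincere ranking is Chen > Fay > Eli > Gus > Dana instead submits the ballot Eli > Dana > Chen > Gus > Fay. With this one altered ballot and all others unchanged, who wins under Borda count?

Borda totals with the altered ballot: Fay 67, Dana 74, Eli 77, Gus 30, Chen 112.
The winner is unchanged: still Chen.

Chen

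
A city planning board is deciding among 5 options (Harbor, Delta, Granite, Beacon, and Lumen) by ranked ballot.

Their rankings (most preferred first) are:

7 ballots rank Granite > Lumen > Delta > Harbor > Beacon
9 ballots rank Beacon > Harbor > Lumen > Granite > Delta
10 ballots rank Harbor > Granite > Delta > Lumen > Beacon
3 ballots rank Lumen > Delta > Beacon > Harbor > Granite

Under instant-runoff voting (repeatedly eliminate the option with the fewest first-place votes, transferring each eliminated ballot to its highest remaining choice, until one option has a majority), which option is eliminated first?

Round 1: Harbor 10, Beacon 9, Granite 7, Lumen 3, Delta 0. Delta has the fewest and is eliminated.
Round 2: Harbor 10, Beacon 9, Granite 7, Lumen 3. Lumen has the fewest and is eliminated.
Round 3: Beacon 12, Harbor 10, Granite 7. Granite has the fewest and is eliminated.
Round 4: Harbor 17, Beacon 12. Harbor has a majority.

Delta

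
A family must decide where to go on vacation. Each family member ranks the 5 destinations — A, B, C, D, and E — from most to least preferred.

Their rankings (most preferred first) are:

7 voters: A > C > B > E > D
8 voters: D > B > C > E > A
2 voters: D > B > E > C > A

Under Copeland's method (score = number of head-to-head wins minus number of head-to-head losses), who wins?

D

Pairwise results:
  A vs B: B wins 10–7.
  A vs C: C wins 10–7.
  A vs D: D wins 10–7.
  A vs E: E wins 10–7.
  B vs C: B wins 10–7.
  B vs D: D wins 10–7.
  B vs E: B wins 17–0.
  C vs D: D wins 10–7.
  C vs E: C wins 15–2.
  D vs E: D wins 10–7.
Copeland scores (wins − losses):
  A: 0 − 4 = -4
  B: 3 − 1 = 2
  C: 2 − 2 = 0
  D: 4 − 0 = 4
  E: 1 − 3 = -2
D has the best Copeland score.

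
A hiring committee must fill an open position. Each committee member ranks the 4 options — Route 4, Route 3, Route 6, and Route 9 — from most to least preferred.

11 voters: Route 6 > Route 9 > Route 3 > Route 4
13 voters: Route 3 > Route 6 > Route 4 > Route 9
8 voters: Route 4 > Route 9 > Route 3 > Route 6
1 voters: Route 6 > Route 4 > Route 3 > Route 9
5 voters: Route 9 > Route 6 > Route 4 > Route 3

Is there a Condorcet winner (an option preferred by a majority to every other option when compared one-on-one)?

Head-to-head results (38 voters total):
Route 4 vs Route 3: Route 3 wins 24–14.
Route 4 vs Route 6: Route 6 wins 30–8.
Route 4 vs Route 9: Route 4 wins 22–16.
Route 3 vs Route 6: Route 3 wins 21–17.
Route 3 vs Route 9: Route 9 wins 24–14.
Route 6 vs Route 9: Route 6 wins 25–13.
No candidate beats all others: Route 4 beats Route 9 beats Route 3 beats Route 4, a majority cycle.

No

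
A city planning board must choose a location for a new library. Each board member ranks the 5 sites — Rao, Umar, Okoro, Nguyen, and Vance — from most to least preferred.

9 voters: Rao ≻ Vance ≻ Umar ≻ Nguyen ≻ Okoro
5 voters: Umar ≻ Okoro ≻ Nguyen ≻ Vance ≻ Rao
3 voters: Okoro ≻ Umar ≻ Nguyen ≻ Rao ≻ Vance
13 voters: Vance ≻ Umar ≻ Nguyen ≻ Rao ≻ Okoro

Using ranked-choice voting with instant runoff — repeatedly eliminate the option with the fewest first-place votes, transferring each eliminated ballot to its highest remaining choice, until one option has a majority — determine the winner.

Vance

Round 1: Vance 13, Rao 9, Umar 5, Okoro 3, Nguyen 0. Nguyen has the fewest and is eliminated.
Round 2: Vance 13, Rao 9, Umar 5, Okoro 3. Okoro has the fewest and is eliminated.
Round 3: Vance 13, Rao 9, Umar 8. Umar has the fewest and is eliminated.
Round 4: Vance 18, Rao 12. Vance has a majority.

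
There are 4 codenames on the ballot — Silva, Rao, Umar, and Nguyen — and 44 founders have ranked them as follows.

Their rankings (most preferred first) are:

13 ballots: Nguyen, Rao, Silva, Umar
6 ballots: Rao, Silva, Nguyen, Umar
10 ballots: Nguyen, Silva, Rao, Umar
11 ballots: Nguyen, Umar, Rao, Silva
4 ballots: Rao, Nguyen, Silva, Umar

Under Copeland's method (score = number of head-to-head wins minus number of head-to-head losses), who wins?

Pairwise results:
  Silva vs Rao: Rao wins 34–10.
  Silva vs Umar: Silva wins 33–11.
  Silva vs Nguyen: Nguyen wins 38–6.
  Rao vs Umar: Rao wins 33–11.
  Rao vs Nguyen: Nguyen wins 34–10.
  Umar vs Nguyen: Nguyen wins 44–0.
Copeland scores (wins − losses):
  Silva: 1 − 2 = -1
  Rao: 2 − 1 = 1
  Umar: 0 − 3 = -3
  Nguyen: 3 − 0 = 3
Nguyen has the best Copeland score.

Nguyen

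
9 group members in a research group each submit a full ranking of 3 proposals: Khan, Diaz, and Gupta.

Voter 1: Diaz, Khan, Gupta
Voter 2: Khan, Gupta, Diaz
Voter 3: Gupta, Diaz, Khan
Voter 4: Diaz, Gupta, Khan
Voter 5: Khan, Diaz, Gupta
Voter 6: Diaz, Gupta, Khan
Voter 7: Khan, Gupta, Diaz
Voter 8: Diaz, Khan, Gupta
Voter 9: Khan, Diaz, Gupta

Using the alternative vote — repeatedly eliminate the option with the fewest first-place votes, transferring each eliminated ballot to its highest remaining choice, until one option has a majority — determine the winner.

Round 1: Khan 4, Diaz 4, Gupta 1. Gupta has the fewest and is eliminated.
Round 2: Diaz 5, Khan 4. Diaz has a majority.

Diaz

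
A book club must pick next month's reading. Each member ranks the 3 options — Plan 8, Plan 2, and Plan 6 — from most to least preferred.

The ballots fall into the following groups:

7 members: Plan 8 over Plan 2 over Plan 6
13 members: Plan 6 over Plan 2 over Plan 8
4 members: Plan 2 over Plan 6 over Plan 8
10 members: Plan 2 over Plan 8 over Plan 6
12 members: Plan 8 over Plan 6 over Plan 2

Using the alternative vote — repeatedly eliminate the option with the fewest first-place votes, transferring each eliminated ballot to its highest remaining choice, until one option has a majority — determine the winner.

Plan 2

Round 1: Plan 8 19, Plan 2 14, Plan 6 13. Plan 6 has the fewest and is eliminated.
Round 2: Plan 2 27, Plan 8 19. Plan 2 has a majority.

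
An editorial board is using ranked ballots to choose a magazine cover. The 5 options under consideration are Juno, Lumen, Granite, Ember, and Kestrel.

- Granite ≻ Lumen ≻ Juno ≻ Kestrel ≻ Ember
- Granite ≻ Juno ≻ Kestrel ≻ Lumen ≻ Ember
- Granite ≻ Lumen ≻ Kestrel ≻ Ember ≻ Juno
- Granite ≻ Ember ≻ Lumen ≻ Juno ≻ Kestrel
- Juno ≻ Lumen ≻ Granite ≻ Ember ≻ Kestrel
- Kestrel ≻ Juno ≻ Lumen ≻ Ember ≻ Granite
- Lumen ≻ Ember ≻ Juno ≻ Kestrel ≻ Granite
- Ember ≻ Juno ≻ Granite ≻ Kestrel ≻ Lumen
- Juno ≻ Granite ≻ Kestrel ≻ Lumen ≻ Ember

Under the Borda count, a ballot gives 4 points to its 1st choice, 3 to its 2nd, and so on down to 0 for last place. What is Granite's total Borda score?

Borda scores:
  Juno: 2 + 3 + 0 + 1 + 4 + 3 + 2 + 3 + 4 = 22
  Lumen: 3 + 1 + 3 + 2 + 3 + 2 + 4 + 0 + 1 = 19
  Granite: 4 + 4 + 4 + 4 + 2 + 0 + 0 + 2 + 3 = 23
  Ember: 0 + 0 + 1 + 3 + 1 + 1 + 3 + 4 + 0 = 13
  Kestrel: 1 + 2 + 2 + 0 + 0 + 4 + 1 + 1 + 2 = 13

23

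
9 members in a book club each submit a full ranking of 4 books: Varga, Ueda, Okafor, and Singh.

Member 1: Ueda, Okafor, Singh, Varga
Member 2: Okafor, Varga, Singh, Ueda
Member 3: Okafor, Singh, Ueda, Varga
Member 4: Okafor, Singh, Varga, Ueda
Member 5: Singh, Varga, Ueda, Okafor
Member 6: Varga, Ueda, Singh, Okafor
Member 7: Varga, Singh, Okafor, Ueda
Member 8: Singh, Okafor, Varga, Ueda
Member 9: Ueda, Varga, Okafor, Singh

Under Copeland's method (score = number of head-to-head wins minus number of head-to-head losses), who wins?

Okafor

Pairwise results:
  Varga vs Ueda: Varga wins 6–3.
  Varga vs Okafor: Okafor wins 5–4.
  Varga vs Singh: Singh wins 5–4.
  Ueda vs Okafor: Okafor wins 5–4.
  Ueda vs Singh: Singh wins 6–3.
  Okafor vs Singh: Okafor wins 5–4.
Copeland scores (wins − losses):
  Varga: 1 − 2 = -1
  Ueda: 0 − 3 = -3
  Okafor: 3 − 0 = 3
  Singh: 2 − 1 = 1
Okafor has the best Copeland score.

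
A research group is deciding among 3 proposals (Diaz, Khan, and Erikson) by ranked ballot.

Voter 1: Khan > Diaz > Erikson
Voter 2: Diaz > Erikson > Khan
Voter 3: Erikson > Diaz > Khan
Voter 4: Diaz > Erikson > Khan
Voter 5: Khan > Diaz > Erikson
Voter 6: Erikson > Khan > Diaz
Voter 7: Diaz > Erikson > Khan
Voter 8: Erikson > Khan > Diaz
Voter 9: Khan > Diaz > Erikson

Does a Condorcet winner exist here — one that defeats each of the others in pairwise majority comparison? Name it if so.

None — there is no Condorcet winner

Head-to-head results (9 voters total):
Diaz vs Khan: Khan wins 5–4.
Diaz vs Erikson: Diaz wins 6–3.
Khan vs Erikson: Erikson wins 6–3.
No candidate beats all others: Diaz beats Erikson beats Khan beats Diaz, a majority cycle.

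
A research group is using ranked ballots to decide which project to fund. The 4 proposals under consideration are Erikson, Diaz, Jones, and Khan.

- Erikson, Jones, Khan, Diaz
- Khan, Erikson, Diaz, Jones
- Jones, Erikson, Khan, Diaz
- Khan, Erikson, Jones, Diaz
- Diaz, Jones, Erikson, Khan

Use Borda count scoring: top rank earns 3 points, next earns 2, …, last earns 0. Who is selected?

Borda scores:
  Erikson: 3 + 2 + 2 + 2 + 1 = 10
  Diaz: 0 + 1 + 0 + 0 + 3 = 4
  Jones: 2 + 0 + 3 + 1 + 2 = 8
  Khan: 1 + 3 + 1 + 3 + 0 = 8
Erikson has the highest total.

Erikson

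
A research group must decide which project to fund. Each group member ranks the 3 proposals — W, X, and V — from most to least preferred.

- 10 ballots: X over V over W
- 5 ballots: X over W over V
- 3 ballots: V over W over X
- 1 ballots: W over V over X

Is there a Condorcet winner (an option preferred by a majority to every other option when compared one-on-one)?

Yes

Head-to-head results (19 voters total):
W vs X: X wins 15–4.
W vs V: V wins 13–6.
X vs V: X wins 15–4.
X beats each rival — W (15–4), V (15–4) — so X is the Condorcet winner.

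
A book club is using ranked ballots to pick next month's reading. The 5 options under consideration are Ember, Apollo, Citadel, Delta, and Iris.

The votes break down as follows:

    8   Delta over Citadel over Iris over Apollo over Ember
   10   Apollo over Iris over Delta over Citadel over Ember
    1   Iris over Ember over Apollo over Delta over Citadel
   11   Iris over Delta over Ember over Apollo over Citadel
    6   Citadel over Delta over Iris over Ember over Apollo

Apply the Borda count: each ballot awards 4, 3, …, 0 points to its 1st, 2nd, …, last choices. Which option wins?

Borda scores:
  Ember: 8·0 + 10·0 + 3 + 11·2 + 6·1 = 31
  Apollo: 8·1 + 10·4 + 2 + 11·1 + 6·0 = 61
  Citadel: 8·3 + 10·1 + 0 + 11·0 + 6·4 = 58
  Delta: 8·4 + 10·2 + 1 + 11·3 + 6·3 = 104
  Iris: 8·2 + 10·3 + 4 + 11·4 + 6·2 = 106
Iris has the highest total.

Iris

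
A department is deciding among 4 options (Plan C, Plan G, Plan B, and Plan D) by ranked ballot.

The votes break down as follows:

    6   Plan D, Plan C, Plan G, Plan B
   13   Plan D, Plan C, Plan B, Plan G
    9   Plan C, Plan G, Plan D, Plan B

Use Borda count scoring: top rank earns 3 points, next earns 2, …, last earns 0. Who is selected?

Borda scores:
  Plan C: 6·2 + 13·2 + 9·3 = 65
  Plan G: 6·1 + 13·0 + 9·2 = 24
  Plan B: 6·0 + 13·1 + 9·0 = 13
  Plan D: 6·3 + 13·3 + 9·1 = 66
Plan D has the highest total.

Plan D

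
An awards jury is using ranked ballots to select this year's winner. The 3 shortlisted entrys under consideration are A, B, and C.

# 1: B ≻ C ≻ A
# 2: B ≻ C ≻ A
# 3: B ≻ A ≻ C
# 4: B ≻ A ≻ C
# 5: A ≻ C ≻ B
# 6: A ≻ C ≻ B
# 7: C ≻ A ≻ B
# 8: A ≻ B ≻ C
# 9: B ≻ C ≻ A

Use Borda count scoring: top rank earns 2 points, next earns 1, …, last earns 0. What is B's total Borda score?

Borda scores:
  A: 0 + 0 + 1 + 1 + 2 + 2 + 1 + 2 + 0 = 9
  B: 2 + 2 + 2 + 2 + 0 + 0 + 0 + 1 + 2 = 11
  C: 1 + 1 + 0 + 0 + 1 + 1 + 2 + 0 + 1 = 7

11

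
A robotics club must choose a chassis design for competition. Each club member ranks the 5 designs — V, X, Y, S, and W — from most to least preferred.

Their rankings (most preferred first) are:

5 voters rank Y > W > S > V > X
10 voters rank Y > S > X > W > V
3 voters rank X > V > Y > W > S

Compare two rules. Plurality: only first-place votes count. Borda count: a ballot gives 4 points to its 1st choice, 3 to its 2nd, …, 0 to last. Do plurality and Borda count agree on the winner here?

Yes

Plurality first-place counts: V 0, X 3, Y 15, S 0, W 0 → Y.
Borda totals: V 14, X 32, Y 66, S 40, W 28 → Y.
The two rules agree on Y.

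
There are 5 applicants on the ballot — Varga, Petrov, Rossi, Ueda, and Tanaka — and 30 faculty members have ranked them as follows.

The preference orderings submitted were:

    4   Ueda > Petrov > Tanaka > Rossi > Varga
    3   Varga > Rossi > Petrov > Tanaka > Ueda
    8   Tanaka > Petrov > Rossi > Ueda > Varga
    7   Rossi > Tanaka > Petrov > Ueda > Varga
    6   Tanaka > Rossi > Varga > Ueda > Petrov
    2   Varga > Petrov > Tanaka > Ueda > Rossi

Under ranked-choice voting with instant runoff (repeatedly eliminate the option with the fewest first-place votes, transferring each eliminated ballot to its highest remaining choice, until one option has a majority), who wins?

Tanaka

Round 1: Tanaka 14, Rossi 7, Varga 5, Ueda 4, Petrov 0. Petrov has the fewest and is eliminated.
Round 2: Tanaka 14, Rossi 7, Varga 5, Ueda 4. Ueda has the fewest and is eliminated.
Round 3: Tanaka 18, Rossi 7, Varga 5. Tanaka has a majority.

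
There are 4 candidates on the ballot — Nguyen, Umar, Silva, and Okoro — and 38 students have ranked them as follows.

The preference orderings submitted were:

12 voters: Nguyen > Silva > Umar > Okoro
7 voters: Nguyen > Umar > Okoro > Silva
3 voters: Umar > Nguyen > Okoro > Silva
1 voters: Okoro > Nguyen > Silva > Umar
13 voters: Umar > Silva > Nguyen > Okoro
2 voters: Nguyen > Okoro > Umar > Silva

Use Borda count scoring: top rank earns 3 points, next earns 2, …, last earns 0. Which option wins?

Borda scores:
  Nguyen: 12·3 + 7·3 + 3·2 + 2 + 13·1 + 2·3 = 84
  Umar: 12·1 + 7·2 + 3·3 + 0 + 13·3 + 2·1 = 76
  Silva: 12·2 + 7·0 + 3·0 + 1 + 13·2 + 2·0 = 51
  Okoro: 12·0 + 7·1 + 3·1 + 3 + 13·0 + 2·2 = 17
Nguyen has the highest total.

Nguyen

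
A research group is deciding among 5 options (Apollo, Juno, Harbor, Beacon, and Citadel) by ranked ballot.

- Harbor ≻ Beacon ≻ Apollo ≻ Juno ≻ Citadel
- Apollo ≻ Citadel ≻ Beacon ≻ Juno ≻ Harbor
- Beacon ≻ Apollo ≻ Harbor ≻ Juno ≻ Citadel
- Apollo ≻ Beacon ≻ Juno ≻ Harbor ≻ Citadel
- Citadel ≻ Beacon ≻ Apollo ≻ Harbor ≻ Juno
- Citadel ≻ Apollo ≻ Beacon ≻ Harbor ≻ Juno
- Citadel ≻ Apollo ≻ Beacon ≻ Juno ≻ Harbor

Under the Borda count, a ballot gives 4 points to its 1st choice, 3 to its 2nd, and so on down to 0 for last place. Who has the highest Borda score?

Apollo

Borda scores:
  Apollo: 2 + 4 + 3 + 4 + 2 + 3 + 3 = 21
  Juno: 1 + 1 + 1 + 2 + 0 + 0 + 1 = 6
  Harbor: 4 + 0 + 2 + 1 + 1 + 1 + 0 = 9
  Beacon: 3 + 2 + 4 + 3 + 3 + 2 + 2 = 19
  Citadel: 0 + 3 + 0 + 0 + 4 + 4 + 4 = 15
Apollo has the highest total.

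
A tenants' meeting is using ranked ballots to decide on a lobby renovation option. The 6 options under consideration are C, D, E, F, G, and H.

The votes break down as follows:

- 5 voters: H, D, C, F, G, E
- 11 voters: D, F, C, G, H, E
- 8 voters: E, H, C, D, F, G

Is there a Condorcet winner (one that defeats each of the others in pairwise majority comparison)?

Head-to-head results (24 voters total):
C vs D: D wins 16–8.
C vs E: C wins 16–8.
C vs F: C wins 13–11.
C vs G: C wins 24–0.
C vs H: H wins 13–11.
D vs E: D wins 16–8.
D vs F: D wins 24–0.
D vs G: D wins 24–0.
D vs H: H wins 13–11.
E vs F: F wins 16–8.
E vs G: G wins 16–8.
E vs H: H wins 16–8.
F vs G: F wins 24–0.
F vs H: H wins 13–11.
G vs H: H wins 13–11.
H beats each rival — C (13–11), D (13–11), E (16–8), F (13–11), G (13–11) — so H is the Condorcet winner.

Yes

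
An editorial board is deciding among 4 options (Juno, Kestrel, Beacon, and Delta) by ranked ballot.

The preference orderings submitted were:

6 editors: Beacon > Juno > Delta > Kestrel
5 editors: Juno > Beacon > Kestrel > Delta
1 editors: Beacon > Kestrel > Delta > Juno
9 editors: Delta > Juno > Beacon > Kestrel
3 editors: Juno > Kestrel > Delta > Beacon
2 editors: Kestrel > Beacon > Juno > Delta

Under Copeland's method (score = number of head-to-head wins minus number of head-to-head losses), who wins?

Pairwise results:
  Juno vs Kestrel: Juno wins 23–3.
  Juno vs Beacon: Juno wins 17–9.
  Juno vs Delta: Juno wins 16–10.
  Kestrel vs Beacon: Beacon wins 21–5.
  Kestrel vs Delta: Delta wins 15–11.
  Beacon vs Delta: Beacon wins 14–12.
Copeland scores (wins − losses):
  Juno: 3 − 0 = 3
  Kestrel: 0 − 3 = -3
  Beacon: 2 − 1 = 1
  Delta: 1 − 2 = -1
Juno has the best Copeland score.

Juno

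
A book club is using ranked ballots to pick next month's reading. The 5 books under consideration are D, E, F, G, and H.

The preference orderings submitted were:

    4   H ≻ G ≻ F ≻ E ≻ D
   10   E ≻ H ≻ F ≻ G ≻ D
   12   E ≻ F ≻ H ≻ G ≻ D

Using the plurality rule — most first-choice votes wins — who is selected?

E

First-place vote totals:
  D: 0
  E: 22
  F: 0
  G: 0
  H: 4
E has the most first-place votes.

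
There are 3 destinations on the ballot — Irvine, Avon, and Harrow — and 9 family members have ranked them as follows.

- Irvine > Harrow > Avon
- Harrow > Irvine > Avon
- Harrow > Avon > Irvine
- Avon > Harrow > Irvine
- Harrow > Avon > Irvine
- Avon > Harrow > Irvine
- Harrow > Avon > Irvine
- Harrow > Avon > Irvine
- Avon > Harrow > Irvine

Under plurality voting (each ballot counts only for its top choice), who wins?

Harrow

First-place vote totals:
  Irvine: 1
  Avon: 3
  Harrow: 5
Harrow has the most first-place votes.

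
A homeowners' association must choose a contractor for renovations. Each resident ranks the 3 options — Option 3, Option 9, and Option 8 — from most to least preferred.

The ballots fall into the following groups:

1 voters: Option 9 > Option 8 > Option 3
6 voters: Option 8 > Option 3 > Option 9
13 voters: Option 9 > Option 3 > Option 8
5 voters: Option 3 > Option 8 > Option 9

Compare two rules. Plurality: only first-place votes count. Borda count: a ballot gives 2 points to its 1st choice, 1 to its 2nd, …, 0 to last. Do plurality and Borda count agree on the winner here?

Plurality first-place counts: Option 3 5, Option 9 14, Option 8 6 → Option 9.
Borda totals: Option 3 29, Option 9 28, Option 8 18 → Option 3.
The two rules disagree: plurality picks Option 9, Borda picks Option 3.

No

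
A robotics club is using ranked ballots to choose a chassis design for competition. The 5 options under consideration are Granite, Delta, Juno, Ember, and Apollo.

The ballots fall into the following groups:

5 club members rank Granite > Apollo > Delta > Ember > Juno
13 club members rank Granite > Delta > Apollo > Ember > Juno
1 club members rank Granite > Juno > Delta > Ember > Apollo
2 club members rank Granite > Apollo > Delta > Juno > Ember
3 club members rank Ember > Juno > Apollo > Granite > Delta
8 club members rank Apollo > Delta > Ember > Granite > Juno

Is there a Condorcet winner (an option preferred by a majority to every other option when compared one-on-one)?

Yes

Head-to-head results (32 voters total):
Granite vs Delta: Granite wins 24–8.
Granite vs Juno: Granite wins 29–3.
Granite vs Ember: Granite wins 21–11.
Granite vs Apollo: Granite wins 21–11.
Delta vs Juno: Delta wins 28–4.
Delta vs Ember: Delta wins 29–3.
Delta vs Apollo: Apollo wins 18–14.
Juno vs Ember: Ember wins 29–3.
Juno vs Apollo: Apollo wins 28–4.
Ember vs Apollo: Apollo wins 28–4.
Granite beats each rival — Delta (24–8), Juno (29–3), Ember (21–11), Apollo (21–11) — so Granite is the Condorcet winner.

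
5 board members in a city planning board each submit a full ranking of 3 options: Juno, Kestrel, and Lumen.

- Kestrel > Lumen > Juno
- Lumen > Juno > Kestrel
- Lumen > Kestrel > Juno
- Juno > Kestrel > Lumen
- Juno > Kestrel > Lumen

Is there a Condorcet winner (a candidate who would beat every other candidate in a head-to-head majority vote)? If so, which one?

No Condorcet winner

Head-to-head results (5 voters total):
Juno vs Kestrel: Juno wins 3–2.
Juno vs Lumen: Lumen wins 3–2.
Kestrel vs Lumen: Kestrel wins 3–2.
No candidate beats all others: Juno beats Kestrel beats Lumen beats Juno, a majority cycle.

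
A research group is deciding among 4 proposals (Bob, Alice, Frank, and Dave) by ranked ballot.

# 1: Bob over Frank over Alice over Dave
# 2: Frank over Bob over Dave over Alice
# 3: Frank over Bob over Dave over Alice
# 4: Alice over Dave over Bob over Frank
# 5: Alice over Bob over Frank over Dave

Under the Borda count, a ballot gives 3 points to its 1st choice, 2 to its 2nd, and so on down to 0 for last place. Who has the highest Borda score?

Bob

Borda scores:
  Bob: 3 + 2 + 2 + 1 + 2 = 10
  Alice: 1 + 0 + 0 + 3 + 3 = 7
  Frank: 2 + 3 + 3 + 0 + 1 = 9
  Dave: 0 + 1 + 1 + 2 + 0 = 4
Bob has the highest total.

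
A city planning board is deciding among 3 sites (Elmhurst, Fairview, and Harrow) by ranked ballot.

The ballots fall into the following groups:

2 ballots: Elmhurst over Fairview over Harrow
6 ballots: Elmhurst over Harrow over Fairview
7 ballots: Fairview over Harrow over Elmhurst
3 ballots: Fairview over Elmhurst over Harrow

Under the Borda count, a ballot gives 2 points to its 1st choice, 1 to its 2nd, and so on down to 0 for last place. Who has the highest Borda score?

Borda scores:
  Elmhurst: 2·2 + 6·2 + 7·0 + 3·1 = 19
  Fairview: 2·1 + 6·0 + 7·2 + 3·2 = 22
  Harrow: 2·0 + 6·1 + 7·1 + 3·0 = 13
Fairview has the highest total.

Fairview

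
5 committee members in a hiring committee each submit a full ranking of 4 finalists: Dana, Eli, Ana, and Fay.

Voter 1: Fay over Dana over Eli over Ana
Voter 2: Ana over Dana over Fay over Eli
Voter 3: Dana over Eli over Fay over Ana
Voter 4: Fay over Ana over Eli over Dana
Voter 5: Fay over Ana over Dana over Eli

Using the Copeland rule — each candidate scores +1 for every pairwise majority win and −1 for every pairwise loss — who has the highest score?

Fay

Pairwise results:
  Dana vs Eli: Dana wins 4–1.
  Dana vs Ana: Ana wins 3–2.
  Dana vs Fay: Fay wins 3–2.
  Eli vs Ana: Ana wins 3–2.
  Eli vs Fay: Fay wins 4–1.
  Ana vs Fay: Fay wins 4–1.
Copeland scores (wins − losses):
  Dana: 1 − 2 = -1
  Eli: 0 − 3 = -3
  Ana: 2 − 1 = 1
  Fay: 3 − 0 = 3
Fay has the best Copeland score.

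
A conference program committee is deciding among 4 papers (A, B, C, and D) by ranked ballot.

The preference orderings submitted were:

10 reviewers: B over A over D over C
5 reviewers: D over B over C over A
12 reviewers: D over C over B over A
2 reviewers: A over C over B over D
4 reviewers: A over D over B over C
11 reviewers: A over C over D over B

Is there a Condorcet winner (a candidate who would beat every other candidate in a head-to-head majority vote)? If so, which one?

No Condorcet winner

Head-to-head results (44 voters total):
A vs B: B wins 27–17.
A vs C: A wins 27–17.
A vs D: A wins 27–17.
B vs C: C wins 25–19.
B vs D: D wins 32–12.
C vs D: D wins 31–13.
No candidate beats all others: A beats C beats B beats A, a majority cycle.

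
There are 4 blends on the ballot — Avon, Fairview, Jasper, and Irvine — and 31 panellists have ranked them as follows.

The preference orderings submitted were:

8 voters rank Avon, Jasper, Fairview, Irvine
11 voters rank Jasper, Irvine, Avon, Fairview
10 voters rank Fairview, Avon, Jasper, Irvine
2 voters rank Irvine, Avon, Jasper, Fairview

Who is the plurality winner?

First-place vote totals:
  Avon: 8
  Fairview: 10
  Jasper: 11
  Irvine: 2
Jasper has the most first-place votes.

Jasper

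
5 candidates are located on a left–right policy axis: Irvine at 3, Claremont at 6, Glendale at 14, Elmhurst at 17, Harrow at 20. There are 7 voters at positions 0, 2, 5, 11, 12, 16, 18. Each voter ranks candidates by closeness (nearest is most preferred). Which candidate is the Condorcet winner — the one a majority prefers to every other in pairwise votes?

With single-peaked preferences on a line, the Condorcet winner is the candidate closest to the median voter.
The median voter (position 11) is closest to Glendale at 14.
Check: Glendale vs Harrow — voters closer to Glendale: 6 of 7.

Glendale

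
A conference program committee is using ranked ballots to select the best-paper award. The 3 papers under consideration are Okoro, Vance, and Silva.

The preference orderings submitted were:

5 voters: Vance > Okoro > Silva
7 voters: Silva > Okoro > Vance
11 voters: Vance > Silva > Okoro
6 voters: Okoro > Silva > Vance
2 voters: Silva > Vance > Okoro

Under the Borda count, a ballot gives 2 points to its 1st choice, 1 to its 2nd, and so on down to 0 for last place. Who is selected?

Borda scores:
  Okoro: 5·1 + 7·1 + 11·0 + 6·2 + 2·0 = 24
  Vance: 5·2 + 7·0 + 11·2 + 6·0 + 2·1 = 34
  Silva: 5·0 + 7·2 + 11·1 + 6·1 + 2·2 = 35
Silva has the highest total.

Silva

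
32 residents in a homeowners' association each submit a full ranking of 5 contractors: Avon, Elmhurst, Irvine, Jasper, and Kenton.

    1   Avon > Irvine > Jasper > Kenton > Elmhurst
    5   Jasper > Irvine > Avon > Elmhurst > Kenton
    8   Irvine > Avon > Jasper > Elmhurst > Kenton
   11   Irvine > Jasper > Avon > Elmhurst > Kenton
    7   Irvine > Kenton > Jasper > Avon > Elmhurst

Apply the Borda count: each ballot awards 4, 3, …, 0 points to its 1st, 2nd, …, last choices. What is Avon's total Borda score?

Borda scores:
  Avon: 4 + 5·2 + 8·3 + 11·2 + 7·1 = 67
  Elmhurst: 0 + 5·1 + 8·1 + 11·1 + 7·0 = 24
  Irvine: 3 + 5·3 + 8·4 + 11·4 + 7·4 = 122
  Jasper: 2 + 5·4 + 8·2 + 11·3 + 7·2 = 85
  Kenton: 1 + 5·0 + 8·0 + 11·0 + 7·3 = 22

67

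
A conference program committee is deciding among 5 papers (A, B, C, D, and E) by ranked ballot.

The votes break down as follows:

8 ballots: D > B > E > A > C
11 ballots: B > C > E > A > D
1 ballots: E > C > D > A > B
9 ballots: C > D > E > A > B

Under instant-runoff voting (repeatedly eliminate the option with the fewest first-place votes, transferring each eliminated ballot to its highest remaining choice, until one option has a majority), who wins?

Round 1: B 11, C 9, D 8, E 1, A 0. A has the fewest and is eliminated.
Round 2: B 11, C 9, D 8, E 1. E has the fewest and is eliminated.
Round 3: B 11, C 10, D 8. D has the fewest and is eliminated.
Round 4: B 19, C 10. B has a majority.

B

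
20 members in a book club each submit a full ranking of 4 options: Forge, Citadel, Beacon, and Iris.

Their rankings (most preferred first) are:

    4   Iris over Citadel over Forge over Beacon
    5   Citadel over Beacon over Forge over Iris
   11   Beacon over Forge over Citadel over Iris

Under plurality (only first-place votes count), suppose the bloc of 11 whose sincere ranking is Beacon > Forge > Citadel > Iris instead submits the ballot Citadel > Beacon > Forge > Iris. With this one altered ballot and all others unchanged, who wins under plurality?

Citadel

First-place totals with the altered ballot: Forge 0, Citadel 16, Beacon 0, Iris 4.
The switch changes the winner from Beacon to Citadel.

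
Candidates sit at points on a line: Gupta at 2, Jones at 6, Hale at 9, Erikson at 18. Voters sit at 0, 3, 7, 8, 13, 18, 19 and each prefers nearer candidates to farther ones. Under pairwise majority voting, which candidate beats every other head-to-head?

Hale

With single-peaked preferences on a line, the Condorcet winner is the candidate closest to the median voter.
The median voter (position 8) is closest to Hale at 9.
Check: Hale vs Jones — voters closer to Hale: 4 of 7.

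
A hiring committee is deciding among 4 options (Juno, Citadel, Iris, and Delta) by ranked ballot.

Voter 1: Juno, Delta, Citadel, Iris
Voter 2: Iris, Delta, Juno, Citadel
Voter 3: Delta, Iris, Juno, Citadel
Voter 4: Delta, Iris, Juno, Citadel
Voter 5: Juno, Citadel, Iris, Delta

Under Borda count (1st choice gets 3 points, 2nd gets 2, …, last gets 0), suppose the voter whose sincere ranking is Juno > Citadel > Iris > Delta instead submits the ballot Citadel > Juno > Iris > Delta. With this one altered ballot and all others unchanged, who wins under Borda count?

Borda totals with the altered ballot: Juno 8, Citadel 4, Iris 8, Delta 10.
The winner is unchanged: still Delta.

Delta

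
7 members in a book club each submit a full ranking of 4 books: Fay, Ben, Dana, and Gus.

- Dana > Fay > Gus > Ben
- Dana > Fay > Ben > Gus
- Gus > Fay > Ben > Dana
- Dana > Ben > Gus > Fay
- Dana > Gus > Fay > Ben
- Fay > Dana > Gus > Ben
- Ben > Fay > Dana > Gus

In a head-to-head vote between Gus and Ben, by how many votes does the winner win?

Ballots ranking Gus above Ben: 4.
Ballots ranking Ben above Gus: 3.
Gus wins 4–3, a margin of 1.

1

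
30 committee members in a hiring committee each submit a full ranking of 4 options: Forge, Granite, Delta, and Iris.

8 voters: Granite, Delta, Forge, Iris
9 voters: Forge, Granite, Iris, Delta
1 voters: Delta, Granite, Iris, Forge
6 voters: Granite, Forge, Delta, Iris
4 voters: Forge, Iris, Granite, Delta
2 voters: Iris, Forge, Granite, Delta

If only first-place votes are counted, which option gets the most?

First-place vote totals:
  Forge: 13
  Granite: 14
  Delta: 1
  Iris: 2
Granite has the most first-place votes.

Granite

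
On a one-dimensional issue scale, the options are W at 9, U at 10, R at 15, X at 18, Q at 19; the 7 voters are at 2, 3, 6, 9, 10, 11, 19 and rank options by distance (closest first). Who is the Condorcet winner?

With single-peaked preferences on a line, the Condorcet winner is the candidate closest to the median voter.
The median voter (position 9) is closest to W at 9.
Check: W vs X — voters closer to W: 6 of 7.

W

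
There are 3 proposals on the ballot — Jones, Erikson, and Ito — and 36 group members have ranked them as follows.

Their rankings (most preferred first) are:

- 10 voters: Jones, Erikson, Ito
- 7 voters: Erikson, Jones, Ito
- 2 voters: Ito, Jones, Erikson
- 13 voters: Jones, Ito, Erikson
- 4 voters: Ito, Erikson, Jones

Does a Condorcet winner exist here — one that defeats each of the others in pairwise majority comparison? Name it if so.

Jones

Head-to-head results (36 voters total):
Jones vs Erikson: Jones wins 25–11.
Jones vs Ito: Jones wins 30–6.
Erikson vs Ito: Ito wins 19–17.
Jones beats each rival — Erikson (25–11), Ito (30–6) — so Jones is the Condorcet winner.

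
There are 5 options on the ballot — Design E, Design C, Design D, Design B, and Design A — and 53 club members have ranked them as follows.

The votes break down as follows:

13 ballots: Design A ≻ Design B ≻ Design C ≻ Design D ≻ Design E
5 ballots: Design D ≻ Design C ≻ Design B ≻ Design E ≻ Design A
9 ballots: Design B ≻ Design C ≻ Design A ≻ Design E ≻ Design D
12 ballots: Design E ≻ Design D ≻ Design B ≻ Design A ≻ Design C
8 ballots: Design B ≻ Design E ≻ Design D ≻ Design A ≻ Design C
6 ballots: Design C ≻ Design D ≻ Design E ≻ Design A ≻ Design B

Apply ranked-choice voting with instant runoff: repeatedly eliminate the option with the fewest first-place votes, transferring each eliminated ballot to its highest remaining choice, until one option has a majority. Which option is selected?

Round 1: Design B 17, Design A 13, Design E 12, Design C 6, Design D 5. Design D has the fewest and is eliminated.
Round 2: Design B 17, Design A 13, Design E 12, Design C 11. Design C has the fewest and is eliminated.
Round 3: Design B 22, Design E 18, Design A 13. Design A has the fewest and is eliminated.
Round 4: Design B 35, Design E 18. Design B has a majority.

Design B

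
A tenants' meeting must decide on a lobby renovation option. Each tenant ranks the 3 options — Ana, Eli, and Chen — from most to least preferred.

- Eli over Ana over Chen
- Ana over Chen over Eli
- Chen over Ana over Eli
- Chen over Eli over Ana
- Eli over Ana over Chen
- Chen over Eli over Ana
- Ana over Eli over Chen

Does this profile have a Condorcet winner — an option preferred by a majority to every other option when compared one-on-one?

Head-to-head results (7 voters total):
Ana vs Eli: Eli wins 4–3.
Ana vs Chen: Ana wins 4–3.
Eli vs Chen: Chen wins 4–3.
No candidate beats all others: Ana beats Chen beats Eli beats Ana, a majority cycle.

No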